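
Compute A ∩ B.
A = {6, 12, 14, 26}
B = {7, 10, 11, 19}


Set A = {6, 12, 14, 26}
Set B = {7, 10, 11, 19}
A ∩ B includes only elements in both sets.
Check each element of A against B:
6 ✗, 12 ✗, 14 ✗, 26 ✗
A ∩ B = {}

{}


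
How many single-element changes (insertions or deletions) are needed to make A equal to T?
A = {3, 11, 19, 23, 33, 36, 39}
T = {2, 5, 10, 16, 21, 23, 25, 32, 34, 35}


Set A = {3, 11, 19, 23, 33, 36, 39}
Set T = {2, 5, 10, 16, 21, 23, 25, 32, 34, 35}
Elements to remove from A (in A, not in T): {3, 11, 19, 33, 36, 39} → 6 removals
Elements to add to A (in T, not in A): {2, 5, 10, 16, 21, 25, 32, 34, 35} → 9 additions
Total edits = 6 + 9 = 15

15


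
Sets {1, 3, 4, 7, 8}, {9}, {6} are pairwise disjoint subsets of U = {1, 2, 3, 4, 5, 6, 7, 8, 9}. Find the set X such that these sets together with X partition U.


U = {1, 2, 3, 4, 5, 6, 7, 8, 9}
Shown blocks: {1, 3, 4, 7, 8}, {9}, {6}
A partition's blocks are pairwise disjoint and cover U, so the missing block = U \ (union of shown blocks).
Union of shown blocks: {1, 3, 4, 6, 7, 8, 9}
Missing block = U \ (union) = {2, 5}

{2, 5}


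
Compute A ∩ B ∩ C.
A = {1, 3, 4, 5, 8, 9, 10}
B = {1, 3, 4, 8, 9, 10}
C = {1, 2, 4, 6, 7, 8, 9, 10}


Set A = {1, 3, 4, 5, 8, 9, 10}
Set B = {1, 3, 4, 8, 9, 10}
Set C = {1, 2, 4, 6, 7, 8, 9, 10}
First, A ∩ B = {1, 3, 4, 8, 9, 10}
Then, (A ∩ B) ∩ C = {1, 4, 8, 9, 10}

{1, 4, 8, 9, 10}


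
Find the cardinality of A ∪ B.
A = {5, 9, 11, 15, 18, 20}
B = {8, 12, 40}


Set A = {5, 9, 11, 15, 18, 20}, |A| = 6
Set B = {8, 12, 40}, |B| = 3
A ∩ B = {}, |A ∩ B| = 0
|A ∪ B| = |A| + |B| - |A ∩ B| = 6 + 3 - 0 = 9

9


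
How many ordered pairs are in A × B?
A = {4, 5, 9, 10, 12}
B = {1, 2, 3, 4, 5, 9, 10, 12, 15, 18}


Set A = {4, 5, 9, 10, 12} has 5 elements.
Set B = {1, 2, 3, 4, 5, 9, 10, 12, 15, 18} has 10 elements.
|A × B| = |A| × |B| = 5 × 10 = 50

50


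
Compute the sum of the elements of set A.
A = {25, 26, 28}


Set A = {25, 26, 28}
Sum = 25 + 26 + 28 = 79

79


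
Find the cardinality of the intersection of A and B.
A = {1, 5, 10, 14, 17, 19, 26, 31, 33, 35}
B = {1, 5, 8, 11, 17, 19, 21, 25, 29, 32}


Set A = {1, 5, 10, 14, 17, 19, 26, 31, 33, 35}
Set B = {1, 5, 8, 11, 17, 19, 21, 25, 29, 32}
A ∩ B = {1, 5, 17, 19}
|A ∩ B| = 4

4


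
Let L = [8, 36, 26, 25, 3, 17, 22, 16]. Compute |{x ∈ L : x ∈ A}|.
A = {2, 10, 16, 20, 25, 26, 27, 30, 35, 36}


Set A = {2, 10, 16, 20, 25, 26, 27, 30, 35, 36}
Candidates: [8, 36, 26, 25, 3, 17, 22, 16]
Check each candidate:
8 ∉ A, 36 ∈ A, 26 ∈ A, 25 ∈ A, 3 ∉ A, 17 ∉ A, 22 ∉ A, 16 ∈ A
Count of candidates in A: 4

4


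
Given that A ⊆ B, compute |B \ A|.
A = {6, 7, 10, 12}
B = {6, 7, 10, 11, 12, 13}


Set A = {6, 7, 10, 12}, |A| = 4
Set B = {6, 7, 10, 11, 12, 13}, |B| = 6
Since A ⊆ B: B \ A = {11, 13}
|B| - |A| = 6 - 4 = 2

2


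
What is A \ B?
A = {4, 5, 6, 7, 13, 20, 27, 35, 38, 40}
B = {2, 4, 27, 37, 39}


Set A = {4, 5, 6, 7, 13, 20, 27, 35, 38, 40}
Set B = {2, 4, 27, 37, 39}
A \ B includes elements in A that are not in B.
Check each element of A:
4 (in B, remove), 5 (not in B, keep), 6 (not in B, keep), 7 (not in B, keep), 13 (not in B, keep), 20 (not in B, keep), 27 (in B, remove), 35 (not in B, keep), 38 (not in B, keep), 40 (not in B, keep)
A \ B = {5, 6, 7, 13, 20, 35, 38, 40}

{5, 6, 7, 13, 20, 35, 38, 40}


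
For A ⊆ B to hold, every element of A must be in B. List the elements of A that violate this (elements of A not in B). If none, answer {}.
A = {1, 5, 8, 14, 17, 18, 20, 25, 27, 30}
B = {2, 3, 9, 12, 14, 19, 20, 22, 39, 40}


Set A = {1, 5, 8, 14, 17, 18, 20, 25, 27, 30}
Set B = {2, 3, 9, 12, 14, 19, 20, 22, 39, 40}
Check each element of A against B:
1 ∉ B (include), 5 ∉ B (include), 8 ∉ B (include), 14 ∈ B, 17 ∉ B (include), 18 ∉ B (include), 20 ∈ B, 25 ∉ B (include), 27 ∉ B (include), 30 ∉ B (include)
Elements of A not in B: {1, 5, 8, 17, 18, 25, 27, 30}

{1, 5, 8, 17, 18, 25, 27, 30}


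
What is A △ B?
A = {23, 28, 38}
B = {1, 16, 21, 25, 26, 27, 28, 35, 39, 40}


Set A = {23, 28, 38}
Set B = {1, 16, 21, 25, 26, 27, 28, 35, 39, 40}
A △ B = (A \ B) ∪ (B \ A)
Elements in A but not B: {23, 38}
Elements in B but not A: {1, 16, 21, 25, 26, 27, 35, 39, 40}
A △ B = {1, 16, 21, 23, 25, 26, 27, 35, 38, 39, 40}

{1, 16, 21, 23, 25, 26, 27, 35, 38, 39, 40}


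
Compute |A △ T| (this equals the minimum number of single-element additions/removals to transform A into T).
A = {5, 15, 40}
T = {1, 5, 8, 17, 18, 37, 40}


Set A = {5, 15, 40}
Set T = {1, 5, 8, 17, 18, 37, 40}
Elements to remove from A (in A, not in T): {15} → 1 removals
Elements to add to A (in T, not in A): {1, 8, 17, 18, 37} → 5 additions
Total edits = 1 + 5 = 6

6


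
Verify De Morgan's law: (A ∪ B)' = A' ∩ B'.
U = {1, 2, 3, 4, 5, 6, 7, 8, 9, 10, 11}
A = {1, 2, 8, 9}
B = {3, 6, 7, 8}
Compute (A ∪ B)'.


U = {1, 2, 3, 4, 5, 6, 7, 8, 9, 10, 11}
A = {1, 2, 8, 9}, B = {3, 6, 7, 8}
A ∪ B = {1, 2, 3, 6, 7, 8, 9}
(A ∪ B)' = U \ (A ∪ B) = {4, 5, 10, 11}
Verification via A' ∩ B': A' = {3, 4, 5, 6, 7, 10, 11}, B' = {1, 2, 4, 5, 9, 10, 11}
A' ∩ B' = {4, 5, 10, 11} ✓

{4, 5, 10, 11}


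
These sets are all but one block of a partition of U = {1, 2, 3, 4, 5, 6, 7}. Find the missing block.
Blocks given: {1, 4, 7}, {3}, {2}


U = {1, 2, 3, 4, 5, 6, 7}
Shown blocks: {1, 4, 7}, {3}, {2}
A partition's blocks are pairwise disjoint and cover U, so the missing block = U \ (union of shown blocks).
Union of shown blocks: {1, 2, 3, 4, 7}
Missing block = U \ (union) = {5, 6}

{5, 6}


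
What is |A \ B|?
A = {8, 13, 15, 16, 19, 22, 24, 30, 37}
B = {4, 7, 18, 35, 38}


Set A = {8, 13, 15, 16, 19, 22, 24, 30, 37}
Set B = {4, 7, 18, 35, 38}
A \ B = {8, 13, 15, 16, 19, 22, 24, 30, 37}
|A \ B| = 9

9


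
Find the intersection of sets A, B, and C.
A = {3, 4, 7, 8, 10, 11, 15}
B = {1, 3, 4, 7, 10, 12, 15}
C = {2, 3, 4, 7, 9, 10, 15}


Set A = {3, 4, 7, 8, 10, 11, 15}
Set B = {1, 3, 4, 7, 10, 12, 15}
Set C = {2, 3, 4, 7, 9, 10, 15}
First, A ∩ B = {3, 4, 7, 10, 15}
Then, (A ∩ B) ∩ C = {3, 4, 7, 10, 15}

{3, 4, 7, 10, 15}


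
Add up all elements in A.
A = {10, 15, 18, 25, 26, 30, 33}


Set A = {10, 15, 18, 25, 26, 30, 33}
Sum = 10 + 15 + 18 + 25 + 26 + 30 + 33 = 157

157


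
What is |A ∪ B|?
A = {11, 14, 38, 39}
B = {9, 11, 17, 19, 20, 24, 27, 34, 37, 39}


Set A = {11, 14, 38, 39}, |A| = 4
Set B = {9, 11, 17, 19, 20, 24, 27, 34, 37, 39}, |B| = 10
A ∩ B = {11, 39}, |A ∩ B| = 2
|A ∪ B| = |A| + |B| - |A ∩ B| = 4 + 10 - 2 = 12

12


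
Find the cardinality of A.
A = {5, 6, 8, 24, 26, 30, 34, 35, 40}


Set A = {5, 6, 8, 24, 26, 30, 34, 35, 40}
Listing elements: 5, 6, 8, 24, 26, 30, 34, 35, 40
Counting: 9 elements
|A| = 9

9


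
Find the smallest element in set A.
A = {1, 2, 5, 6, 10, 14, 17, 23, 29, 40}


Set A = {1, 2, 5, 6, 10, 14, 17, 23, 29, 40}
Elements in ascending order: 1, 2, 5, 6, 10, 14, 17, 23, 29, 40
The smallest element is 1.

1


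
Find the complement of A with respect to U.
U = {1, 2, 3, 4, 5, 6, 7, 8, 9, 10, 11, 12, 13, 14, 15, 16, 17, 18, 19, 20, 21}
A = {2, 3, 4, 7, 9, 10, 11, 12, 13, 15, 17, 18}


Universal set U = {1, 2, 3, 4, 5, 6, 7, 8, 9, 10, 11, 12, 13, 14, 15, 16, 17, 18, 19, 20, 21}
Set A = {2, 3, 4, 7, 9, 10, 11, 12, 13, 15, 17, 18}
A' = U \ A = elements in U but not in A
Checking each element of U:
1 (not in A, include), 2 (in A, exclude), 3 (in A, exclude), 4 (in A, exclude), 5 (not in A, include), 6 (not in A, include), 7 (in A, exclude), 8 (not in A, include), 9 (in A, exclude), 10 (in A, exclude), 11 (in A, exclude), 12 (in A, exclude), 13 (in A, exclude), 14 (not in A, include), 15 (in A, exclude), 16 (not in A, include), 17 (in A, exclude), 18 (in A, exclude), 19 (not in A, include), 20 (not in A, include), 21 (not in A, include)
A' = {1, 5, 6, 8, 14, 16, 19, 20, 21}

{1, 5, 6, 8, 14, 16, 19, 20, 21}


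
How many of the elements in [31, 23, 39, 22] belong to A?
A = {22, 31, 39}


Set A = {22, 31, 39}
Candidates: [31, 23, 39, 22]
Check each candidate:
31 ∈ A, 23 ∉ A, 39 ∈ A, 22 ∈ A
Count of candidates in A: 3

3


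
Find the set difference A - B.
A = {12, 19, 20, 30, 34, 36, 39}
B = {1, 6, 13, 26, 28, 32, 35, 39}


Set A = {12, 19, 20, 30, 34, 36, 39}
Set B = {1, 6, 13, 26, 28, 32, 35, 39}
A \ B includes elements in A that are not in B.
Check each element of A:
12 (not in B, keep), 19 (not in B, keep), 20 (not in B, keep), 30 (not in B, keep), 34 (not in B, keep), 36 (not in B, keep), 39 (in B, remove)
A \ B = {12, 19, 20, 30, 34, 36}

{12, 19, 20, 30, 34, 36}


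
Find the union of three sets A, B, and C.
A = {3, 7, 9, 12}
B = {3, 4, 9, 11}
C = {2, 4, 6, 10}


Set A = {3, 7, 9, 12}
Set B = {3, 4, 9, 11}
Set C = {2, 4, 6, 10}
First, A ∪ B = {3, 4, 7, 9, 11, 12}
Then, (A ∪ B) ∪ C = {2, 3, 4, 6, 7, 9, 10, 11, 12}

{2, 3, 4, 6, 7, 9, 10, 11, 12}


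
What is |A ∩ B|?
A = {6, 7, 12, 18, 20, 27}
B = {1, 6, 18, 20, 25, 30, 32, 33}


Set A = {6, 7, 12, 18, 20, 27}
Set B = {1, 6, 18, 20, 25, 30, 32, 33}
A ∩ B = {6, 18, 20}
|A ∩ B| = 3

3


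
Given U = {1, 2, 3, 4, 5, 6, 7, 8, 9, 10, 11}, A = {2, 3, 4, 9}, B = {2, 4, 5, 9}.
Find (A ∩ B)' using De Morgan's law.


U = {1, 2, 3, 4, 5, 6, 7, 8, 9, 10, 11}
A = {2, 3, 4, 9}, B = {2, 4, 5, 9}
A ∩ B = {2, 4, 9}
(A ∩ B)' = U \ (A ∩ B) = {1, 3, 5, 6, 7, 8, 10, 11}
Verification via A' ∪ B': A' = {1, 5, 6, 7, 8, 10, 11}, B' = {1, 3, 6, 7, 8, 10, 11}
A' ∪ B' = {1, 3, 5, 6, 7, 8, 10, 11} ✓

{1, 3, 5, 6, 7, 8, 10, 11}


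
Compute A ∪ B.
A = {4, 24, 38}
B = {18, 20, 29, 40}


Set A = {4, 24, 38}
Set B = {18, 20, 29, 40}
A ∪ B includes all elements in either set.
Elements from A: {4, 24, 38}
Elements from B not already included: {18, 20, 29, 40}
A ∪ B = {4, 18, 20, 24, 29, 38, 40}

{4, 18, 20, 24, 29, 38, 40}


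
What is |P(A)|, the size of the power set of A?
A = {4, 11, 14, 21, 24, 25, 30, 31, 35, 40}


Set A = {4, 11, 14, 21, 24, 25, 30, 31, 35, 40}
|A| = 10
The power set P(A) contains all subsets of A.
|P(A)| = 2^|A| = 2^10 = 1024

1024


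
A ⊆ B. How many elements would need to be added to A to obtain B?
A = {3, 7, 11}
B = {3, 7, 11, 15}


Set A = {3, 7, 11}, |A| = 3
Set B = {3, 7, 11, 15}, |B| = 4
Since A ⊆ B: B \ A = {15}
|B| - |A| = 4 - 3 = 1

1


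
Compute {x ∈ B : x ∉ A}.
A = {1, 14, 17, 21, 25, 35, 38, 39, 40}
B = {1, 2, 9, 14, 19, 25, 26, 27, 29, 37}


Set A = {1, 14, 17, 21, 25, 35, 38, 39, 40}
Set B = {1, 2, 9, 14, 19, 25, 26, 27, 29, 37}
Check each element of B against A:
1 ∈ A, 2 ∉ A (include), 9 ∉ A (include), 14 ∈ A, 19 ∉ A (include), 25 ∈ A, 26 ∉ A (include), 27 ∉ A (include), 29 ∉ A (include), 37 ∉ A (include)
Elements of B not in A: {2, 9, 19, 26, 27, 29, 37}

{2, 9, 19, 26, 27, 29, 37}


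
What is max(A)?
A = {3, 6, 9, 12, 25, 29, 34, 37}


Set A = {3, 6, 9, 12, 25, 29, 34, 37}
Elements in ascending order: 3, 6, 9, 12, 25, 29, 34, 37
The largest element is 37.

37


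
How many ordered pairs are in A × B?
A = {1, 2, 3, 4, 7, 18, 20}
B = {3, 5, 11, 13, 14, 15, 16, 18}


Set A = {1, 2, 3, 4, 7, 18, 20} has 7 elements.
Set B = {3, 5, 11, 13, 14, 15, 16, 18} has 8 elements.
|A × B| = |A| × |B| = 7 × 8 = 56

56


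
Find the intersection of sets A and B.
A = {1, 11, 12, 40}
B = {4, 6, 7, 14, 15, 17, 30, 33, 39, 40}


Set A = {1, 11, 12, 40}
Set B = {4, 6, 7, 14, 15, 17, 30, 33, 39, 40}
A ∩ B includes only elements in both sets.
Check each element of A against B:
1 ✗, 11 ✗, 12 ✗, 40 ✓
A ∩ B = {40}

{40}


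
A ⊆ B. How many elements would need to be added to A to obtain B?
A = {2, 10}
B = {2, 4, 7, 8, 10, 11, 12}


Set A = {2, 10}, |A| = 2
Set B = {2, 4, 7, 8, 10, 11, 12}, |B| = 7
Since A ⊆ B: B \ A = {4, 7, 8, 11, 12}
|B| - |A| = 7 - 2 = 5

5


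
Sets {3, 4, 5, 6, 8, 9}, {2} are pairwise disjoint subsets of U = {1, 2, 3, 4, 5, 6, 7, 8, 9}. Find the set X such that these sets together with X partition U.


U = {1, 2, 3, 4, 5, 6, 7, 8, 9}
Shown blocks: {3, 4, 5, 6, 8, 9}, {2}
A partition's blocks are pairwise disjoint and cover U, so the missing block = U \ (union of shown blocks).
Union of shown blocks: {2, 3, 4, 5, 6, 8, 9}
Missing block = U \ (union) = {1, 7}

{1, 7}


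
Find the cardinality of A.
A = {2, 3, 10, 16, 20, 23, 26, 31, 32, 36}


Set A = {2, 3, 10, 16, 20, 23, 26, 31, 32, 36}
Listing elements: 2, 3, 10, 16, 20, 23, 26, 31, 32, 36
Counting: 10 elements
|A| = 10

10


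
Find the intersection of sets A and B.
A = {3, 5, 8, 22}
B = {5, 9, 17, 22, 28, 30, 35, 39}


Set A = {3, 5, 8, 22}
Set B = {5, 9, 17, 22, 28, 30, 35, 39}
A ∩ B includes only elements in both sets.
Check each element of A against B:
3 ✗, 5 ✓, 8 ✗, 22 ✓
A ∩ B = {5, 22}

{5, 22}


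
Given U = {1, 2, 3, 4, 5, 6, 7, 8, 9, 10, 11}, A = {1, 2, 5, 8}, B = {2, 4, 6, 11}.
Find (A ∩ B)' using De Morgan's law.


U = {1, 2, 3, 4, 5, 6, 7, 8, 9, 10, 11}
A = {1, 2, 5, 8}, B = {2, 4, 6, 11}
A ∩ B = {2}
(A ∩ B)' = U \ (A ∩ B) = {1, 3, 4, 5, 6, 7, 8, 9, 10, 11}
Verification via A' ∪ B': A' = {3, 4, 6, 7, 9, 10, 11}, B' = {1, 3, 5, 7, 8, 9, 10}
A' ∪ B' = {1, 3, 4, 5, 6, 7, 8, 9, 10, 11} ✓

{1, 3, 4, 5, 6, 7, 8, 9, 10, 11}


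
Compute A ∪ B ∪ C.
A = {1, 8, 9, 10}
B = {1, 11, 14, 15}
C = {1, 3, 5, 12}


Set A = {1, 8, 9, 10}
Set B = {1, 11, 14, 15}
Set C = {1, 3, 5, 12}
First, A ∪ B = {1, 8, 9, 10, 11, 14, 15}
Then, (A ∪ B) ∪ C = {1, 3, 5, 8, 9, 10, 11, 12, 14, 15}

{1, 3, 5, 8, 9, 10, 11, 12, 14, 15}


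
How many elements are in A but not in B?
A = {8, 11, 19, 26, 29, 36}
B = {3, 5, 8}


Set A = {8, 11, 19, 26, 29, 36}
Set B = {3, 5, 8}
A \ B = {11, 19, 26, 29, 36}
|A \ B| = 5

5


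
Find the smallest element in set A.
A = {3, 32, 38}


Set A = {3, 32, 38}
Elements in ascending order: 3, 32, 38
The smallest element is 3.

3


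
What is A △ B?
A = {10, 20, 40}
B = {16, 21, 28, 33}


Set A = {10, 20, 40}
Set B = {16, 21, 28, 33}
A △ B = (A \ B) ∪ (B \ A)
Elements in A but not B: {10, 20, 40}
Elements in B but not A: {16, 21, 28, 33}
A △ B = {10, 16, 20, 21, 28, 33, 40}

{10, 16, 20, 21, 28, 33, 40}


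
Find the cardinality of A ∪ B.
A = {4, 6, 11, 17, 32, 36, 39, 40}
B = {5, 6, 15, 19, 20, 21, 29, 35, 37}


Set A = {4, 6, 11, 17, 32, 36, 39, 40}, |A| = 8
Set B = {5, 6, 15, 19, 20, 21, 29, 35, 37}, |B| = 9
A ∩ B = {6}, |A ∩ B| = 1
|A ∪ B| = |A| + |B| - |A ∩ B| = 8 + 9 - 1 = 16

16


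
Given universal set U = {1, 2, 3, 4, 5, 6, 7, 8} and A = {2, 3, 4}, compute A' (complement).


Universal set U = {1, 2, 3, 4, 5, 6, 7, 8}
Set A = {2, 3, 4}
A' = U \ A = elements in U but not in A
Checking each element of U:
1 (not in A, include), 2 (in A, exclude), 3 (in A, exclude), 4 (in A, exclude), 5 (not in A, include), 6 (not in A, include), 7 (not in A, include), 8 (not in A, include)
A' = {1, 5, 6, 7, 8}

{1, 5, 6, 7, 8}


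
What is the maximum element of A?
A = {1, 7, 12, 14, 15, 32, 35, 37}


Set A = {1, 7, 12, 14, 15, 32, 35, 37}
Elements in ascending order: 1, 7, 12, 14, 15, 32, 35, 37
The largest element is 37.

37


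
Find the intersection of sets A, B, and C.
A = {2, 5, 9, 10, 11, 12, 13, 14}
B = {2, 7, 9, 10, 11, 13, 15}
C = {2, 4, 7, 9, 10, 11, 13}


Set A = {2, 5, 9, 10, 11, 12, 13, 14}
Set B = {2, 7, 9, 10, 11, 13, 15}
Set C = {2, 4, 7, 9, 10, 11, 13}
First, A ∩ B = {2, 9, 10, 11, 13}
Then, (A ∩ B) ∩ C = {2, 9, 10, 11, 13}

{2, 9, 10, 11, 13}


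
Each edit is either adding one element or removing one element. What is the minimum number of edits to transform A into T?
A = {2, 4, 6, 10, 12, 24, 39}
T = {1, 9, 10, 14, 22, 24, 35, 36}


Set A = {2, 4, 6, 10, 12, 24, 39}
Set T = {1, 9, 10, 14, 22, 24, 35, 36}
Elements to remove from A (in A, not in T): {2, 4, 6, 12, 39} → 5 removals
Elements to add to A (in T, not in A): {1, 9, 14, 22, 35, 36} → 6 additions
Total edits = 5 + 6 = 11

11


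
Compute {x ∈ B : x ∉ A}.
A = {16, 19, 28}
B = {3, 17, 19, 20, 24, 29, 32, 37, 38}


Set A = {16, 19, 28}
Set B = {3, 17, 19, 20, 24, 29, 32, 37, 38}
Check each element of B against A:
3 ∉ A (include), 17 ∉ A (include), 19 ∈ A, 20 ∉ A (include), 24 ∉ A (include), 29 ∉ A (include), 32 ∉ A (include), 37 ∉ A (include), 38 ∉ A (include)
Elements of B not in A: {3, 17, 20, 24, 29, 32, 37, 38}

{3, 17, 20, 24, 29, 32, 37, 38}


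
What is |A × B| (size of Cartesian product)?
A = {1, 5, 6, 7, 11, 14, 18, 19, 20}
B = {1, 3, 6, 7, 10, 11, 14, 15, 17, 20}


Set A = {1, 5, 6, 7, 11, 14, 18, 19, 20} has 9 elements.
Set B = {1, 3, 6, 7, 10, 11, 14, 15, 17, 20} has 10 elements.
|A × B| = |A| × |B| = 9 × 10 = 90

90


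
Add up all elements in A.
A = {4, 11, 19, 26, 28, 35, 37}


Set A = {4, 11, 19, 26, 28, 35, 37}
Sum = 4 + 11 + 19 + 26 + 28 + 35 + 37 = 160

160


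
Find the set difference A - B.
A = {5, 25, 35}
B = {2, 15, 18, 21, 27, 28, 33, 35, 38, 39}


Set A = {5, 25, 35}
Set B = {2, 15, 18, 21, 27, 28, 33, 35, 38, 39}
A \ B includes elements in A that are not in B.
Check each element of A:
5 (not in B, keep), 25 (not in B, keep), 35 (in B, remove)
A \ B = {5, 25}

{5, 25}


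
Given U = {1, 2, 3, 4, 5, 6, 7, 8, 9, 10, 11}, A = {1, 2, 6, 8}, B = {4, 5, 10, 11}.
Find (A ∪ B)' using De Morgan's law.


U = {1, 2, 3, 4, 5, 6, 7, 8, 9, 10, 11}
A = {1, 2, 6, 8}, B = {4, 5, 10, 11}
A ∪ B = {1, 2, 4, 5, 6, 8, 10, 11}
(A ∪ B)' = U \ (A ∪ B) = {3, 7, 9}
Verification via A' ∩ B': A' = {3, 4, 5, 7, 9, 10, 11}, B' = {1, 2, 3, 6, 7, 8, 9}
A' ∩ B' = {3, 7, 9} ✓

{3, 7, 9}


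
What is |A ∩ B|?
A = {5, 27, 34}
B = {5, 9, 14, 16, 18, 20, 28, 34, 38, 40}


Set A = {5, 27, 34}
Set B = {5, 9, 14, 16, 18, 20, 28, 34, 38, 40}
A ∩ B = {5, 34}
|A ∩ B| = 2

2


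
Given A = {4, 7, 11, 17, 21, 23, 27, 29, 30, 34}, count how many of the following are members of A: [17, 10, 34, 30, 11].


Set A = {4, 7, 11, 17, 21, 23, 27, 29, 30, 34}
Candidates: [17, 10, 34, 30, 11]
Check each candidate:
17 ∈ A, 10 ∉ A, 34 ∈ A, 30 ∈ A, 11 ∈ A
Count of candidates in A: 4

4


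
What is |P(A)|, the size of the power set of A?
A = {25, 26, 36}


Set A = {25, 26, 36}
|A| = 3
The power set P(A) contains all subsets of A.
|P(A)| = 2^|A| = 2^3 = 8

8


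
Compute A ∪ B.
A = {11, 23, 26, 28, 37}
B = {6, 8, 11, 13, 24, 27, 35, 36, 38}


Set A = {11, 23, 26, 28, 37}
Set B = {6, 8, 11, 13, 24, 27, 35, 36, 38}
A ∪ B includes all elements in either set.
Elements from A: {11, 23, 26, 28, 37}
Elements from B not already included: {6, 8, 13, 24, 27, 35, 36, 38}
A ∪ B = {6, 8, 11, 13, 23, 24, 26, 27, 28, 35, 36, 37, 38}

{6, 8, 11, 13, 23, 24, 26, 27, 28, 35, 36, 37, 38}


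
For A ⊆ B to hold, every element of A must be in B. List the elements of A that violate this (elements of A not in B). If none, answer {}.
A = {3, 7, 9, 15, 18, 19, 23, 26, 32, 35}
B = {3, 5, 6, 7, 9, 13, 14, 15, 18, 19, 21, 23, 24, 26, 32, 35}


Set A = {3, 7, 9, 15, 18, 19, 23, 26, 32, 35}
Set B = {3, 5, 6, 7, 9, 13, 14, 15, 18, 19, 21, 23, 24, 26, 32, 35}
Check each element of A against B:
3 ∈ B, 7 ∈ B, 9 ∈ B, 15 ∈ B, 18 ∈ B, 19 ∈ B, 23 ∈ B, 26 ∈ B, 32 ∈ B, 35 ∈ B
Elements of A not in B: {}

{}


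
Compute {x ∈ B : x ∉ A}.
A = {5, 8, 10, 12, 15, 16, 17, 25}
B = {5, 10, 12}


Set A = {5, 8, 10, 12, 15, 16, 17, 25}
Set B = {5, 10, 12}
Check each element of B against A:
5 ∈ A, 10 ∈ A, 12 ∈ A
Elements of B not in A: {}

{}


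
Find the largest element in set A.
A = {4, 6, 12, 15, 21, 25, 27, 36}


Set A = {4, 6, 12, 15, 21, 25, 27, 36}
Elements in ascending order: 4, 6, 12, 15, 21, 25, 27, 36
The largest element is 36.

36


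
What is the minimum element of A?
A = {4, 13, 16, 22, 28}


Set A = {4, 13, 16, 22, 28}
Elements in ascending order: 4, 13, 16, 22, 28
The smallest element is 4.

4


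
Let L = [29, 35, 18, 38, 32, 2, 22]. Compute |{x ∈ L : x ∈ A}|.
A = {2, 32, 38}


Set A = {2, 32, 38}
Candidates: [29, 35, 18, 38, 32, 2, 22]
Check each candidate:
29 ∉ A, 35 ∉ A, 18 ∉ A, 38 ∈ A, 32 ∈ A, 2 ∈ A, 22 ∉ A
Count of candidates in A: 3

3


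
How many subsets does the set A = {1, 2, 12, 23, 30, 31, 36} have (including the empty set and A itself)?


Set A = {1, 2, 12, 23, 30, 31, 36}
|A| = 7
The power set P(A) contains all subsets of A.
|P(A)| = 2^|A| = 2^7 = 128

128


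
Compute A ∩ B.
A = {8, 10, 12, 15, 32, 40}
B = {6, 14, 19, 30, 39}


Set A = {8, 10, 12, 15, 32, 40}
Set B = {6, 14, 19, 30, 39}
A ∩ B includes only elements in both sets.
Check each element of A against B:
8 ✗, 10 ✗, 12 ✗, 15 ✗, 32 ✗, 40 ✗
A ∩ B = {}

{}


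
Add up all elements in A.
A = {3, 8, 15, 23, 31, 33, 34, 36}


Set A = {3, 8, 15, 23, 31, 33, 34, 36}
Sum = 3 + 8 + 15 + 23 + 31 + 33 + 34 + 36 = 183

183


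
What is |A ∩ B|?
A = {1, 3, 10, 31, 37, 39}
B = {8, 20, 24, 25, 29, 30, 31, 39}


Set A = {1, 3, 10, 31, 37, 39}
Set B = {8, 20, 24, 25, 29, 30, 31, 39}
A ∩ B = {31, 39}
|A ∩ B| = 2

2


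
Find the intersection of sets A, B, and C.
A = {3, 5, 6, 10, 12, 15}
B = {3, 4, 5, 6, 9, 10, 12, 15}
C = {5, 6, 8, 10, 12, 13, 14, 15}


Set A = {3, 5, 6, 10, 12, 15}
Set B = {3, 4, 5, 6, 9, 10, 12, 15}
Set C = {5, 6, 8, 10, 12, 13, 14, 15}
First, A ∩ B = {3, 5, 6, 10, 12, 15}
Then, (A ∩ B) ∩ C = {5, 6, 10, 12, 15}

{5, 6, 10, 12, 15}


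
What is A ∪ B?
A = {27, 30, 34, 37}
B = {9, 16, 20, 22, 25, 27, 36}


Set A = {27, 30, 34, 37}
Set B = {9, 16, 20, 22, 25, 27, 36}
A ∪ B includes all elements in either set.
Elements from A: {27, 30, 34, 37}
Elements from B not already included: {9, 16, 20, 22, 25, 36}
A ∪ B = {9, 16, 20, 22, 25, 27, 30, 34, 36, 37}

{9, 16, 20, 22, 25, 27, 30, 34, 36, 37}


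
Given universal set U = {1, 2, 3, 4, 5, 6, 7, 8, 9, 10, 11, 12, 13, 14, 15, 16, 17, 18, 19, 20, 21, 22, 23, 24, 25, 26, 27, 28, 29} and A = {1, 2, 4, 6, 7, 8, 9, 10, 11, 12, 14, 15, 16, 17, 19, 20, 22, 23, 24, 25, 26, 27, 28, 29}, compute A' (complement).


Universal set U = {1, 2, 3, 4, 5, 6, 7, 8, 9, 10, 11, 12, 13, 14, 15, 16, 17, 18, 19, 20, 21, 22, 23, 24, 25, 26, 27, 28, 29}
Set A = {1, 2, 4, 6, 7, 8, 9, 10, 11, 12, 14, 15, 16, 17, 19, 20, 22, 23, 24, 25, 26, 27, 28, 29}
A' = U \ A = elements in U but not in A
Checking each element of U:
1 (in A, exclude), 2 (in A, exclude), 3 (not in A, include), 4 (in A, exclude), 5 (not in A, include), 6 (in A, exclude), 7 (in A, exclude), 8 (in A, exclude), 9 (in A, exclude), 10 (in A, exclude), 11 (in A, exclude), 12 (in A, exclude), 13 (not in A, include), 14 (in A, exclude), 15 (in A, exclude), 16 (in A, exclude), 17 (in A, exclude), 18 (not in A, include), 19 (in A, exclude), 20 (in A, exclude), 21 (not in A, include), 22 (in A, exclude), 23 (in A, exclude), 24 (in A, exclude), 25 (in A, exclude), 26 (in A, exclude), 27 (in A, exclude), 28 (in A, exclude), 29 (in A, exclude)
A' = {3, 5, 13, 18, 21}

{3, 5, 13, 18, 21}


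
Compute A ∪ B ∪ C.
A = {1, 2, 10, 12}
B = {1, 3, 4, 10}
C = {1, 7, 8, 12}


Set A = {1, 2, 10, 12}
Set B = {1, 3, 4, 10}
Set C = {1, 7, 8, 12}
First, A ∪ B = {1, 2, 3, 4, 10, 12}
Then, (A ∪ B) ∪ C = {1, 2, 3, 4, 7, 8, 10, 12}

{1, 2, 3, 4, 7, 8, 10, 12}


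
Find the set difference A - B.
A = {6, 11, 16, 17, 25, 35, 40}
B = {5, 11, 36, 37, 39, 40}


Set A = {6, 11, 16, 17, 25, 35, 40}
Set B = {5, 11, 36, 37, 39, 40}
A \ B includes elements in A that are not in B.
Check each element of A:
6 (not in B, keep), 11 (in B, remove), 16 (not in B, keep), 17 (not in B, keep), 25 (not in B, keep), 35 (not in B, keep), 40 (in B, remove)
A \ B = {6, 16, 17, 25, 35}

{6, 16, 17, 25, 35}


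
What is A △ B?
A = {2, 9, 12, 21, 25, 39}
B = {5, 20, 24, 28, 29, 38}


Set A = {2, 9, 12, 21, 25, 39}
Set B = {5, 20, 24, 28, 29, 38}
A △ B = (A \ B) ∪ (B \ A)
Elements in A but not B: {2, 9, 12, 21, 25, 39}
Elements in B but not A: {5, 20, 24, 28, 29, 38}
A △ B = {2, 5, 9, 12, 20, 21, 24, 25, 28, 29, 38, 39}

{2, 5, 9, 12, 20, 21, 24, 25, 28, 29, 38, 39}


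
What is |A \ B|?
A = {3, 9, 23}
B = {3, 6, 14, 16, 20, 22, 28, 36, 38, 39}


Set A = {3, 9, 23}
Set B = {3, 6, 14, 16, 20, 22, 28, 36, 38, 39}
A \ B = {9, 23}
|A \ B| = 2

2


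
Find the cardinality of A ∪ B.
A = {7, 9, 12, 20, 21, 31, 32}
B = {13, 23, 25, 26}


Set A = {7, 9, 12, 20, 21, 31, 32}, |A| = 7
Set B = {13, 23, 25, 26}, |B| = 4
A ∩ B = {}, |A ∩ B| = 0
|A ∪ B| = |A| + |B| - |A ∩ B| = 7 + 4 - 0 = 11

11


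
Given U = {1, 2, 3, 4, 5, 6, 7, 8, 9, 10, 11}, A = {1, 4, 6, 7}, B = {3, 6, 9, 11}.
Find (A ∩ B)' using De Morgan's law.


U = {1, 2, 3, 4, 5, 6, 7, 8, 9, 10, 11}
A = {1, 4, 6, 7}, B = {3, 6, 9, 11}
A ∩ B = {6}
(A ∩ B)' = U \ (A ∩ B) = {1, 2, 3, 4, 5, 7, 8, 9, 10, 11}
Verification via A' ∪ B': A' = {2, 3, 5, 8, 9, 10, 11}, B' = {1, 2, 4, 5, 7, 8, 10}
A' ∪ B' = {1, 2, 3, 4, 5, 7, 8, 9, 10, 11} ✓

{1, 2, 3, 4, 5, 7, 8, 9, 10, 11}


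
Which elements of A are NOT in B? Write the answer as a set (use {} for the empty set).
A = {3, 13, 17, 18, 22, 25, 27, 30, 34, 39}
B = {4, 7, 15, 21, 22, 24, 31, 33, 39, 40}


Set A = {3, 13, 17, 18, 22, 25, 27, 30, 34, 39}
Set B = {4, 7, 15, 21, 22, 24, 31, 33, 39, 40}
Check each element of A against B:
3 ∉ B (include), 13 ∉ B (include), 17 ∉ B (include), 18 ∉ B (include), 22 ∈ B, 25 ∉ B (include), 27 ∉ B (include), 30 ∉ B (include), 34 ∉ B (include), 39 ∈ B
Elements of A not in B: {3, 13, 17, 18, 25, 27, 30, 34}

{3, 13, 17, 18, 25, 27, 30, 34}


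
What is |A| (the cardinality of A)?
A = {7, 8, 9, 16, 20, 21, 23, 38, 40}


Set A = {7, 8, 9, 16, 20, 21, 23, 38, 40}
Listing elements: 7, 8, 9, 16, 20, 21, 23, 38, 40
Counting: 9 elements
|A| = 9

9


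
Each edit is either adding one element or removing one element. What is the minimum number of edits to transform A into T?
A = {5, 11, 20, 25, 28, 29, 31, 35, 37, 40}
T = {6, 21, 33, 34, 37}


Set A = {5, 11, 20, 25, 28, 29, 31, 35, 37, 40}
Set T = {6, 21, 33, 34, 37}
Elements to remove from A (in A, not in T): {5, 11, 20, 25, 28, 29, 31, 35, 40} → 9 removals
Elements to add to A (in T, not in A): {6, 21, 33, 34} → 4 additions
Total edits = 9 + 4 = 13

13


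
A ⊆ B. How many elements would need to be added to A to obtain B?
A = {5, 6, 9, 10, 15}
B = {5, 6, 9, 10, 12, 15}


Set A = {5, 6, 9, 10, 15}, |A| = 5
Set B = {5, 6, 9, 10, 12, 15}, |B| = 6
Since A ⊆ B: B \ A = {12}
|B| - |A| = 6 - 5 = 1

1


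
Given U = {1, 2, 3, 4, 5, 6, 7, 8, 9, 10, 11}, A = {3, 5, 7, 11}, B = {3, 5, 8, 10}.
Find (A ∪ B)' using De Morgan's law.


U = {1, 2, 3, 4, 5, 6, 7, 8, 9, 10, 11}
A = {3, 5, 7, 11}, B = {3, 5, 8, 10}
A ∪ B = {3, 5, 7, 8, 10, 11}
(A ∪ B)' = U \ (A ∪ B) = {1, 2, 4, 6, 9}
Verification via A' ∩ B': A' = {1, 2, 4, 6, 8, 9, 10}, B' = {1, 2, 4, 6, 7, 9, 11}
A' ∩ B' = {1, 2, 4, 6, 9} ✓

{1, 2, 4, 6, 9}


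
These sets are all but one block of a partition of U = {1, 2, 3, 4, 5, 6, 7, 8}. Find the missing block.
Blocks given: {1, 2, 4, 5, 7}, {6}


U = {1, 2, 3, 4, 5, 6, 7, 8}
Shown blocks: {1, 2, 4, 5, 7}, {6}
A partition's blocks are pairwise disjoint and cover U, so the missing block = U \ (union of shown blocks).
Union of shown blocks: {1, 2, 4, 5, 6, 7}
Missing block = U \ (union) = {3, 8}

{3, 8}


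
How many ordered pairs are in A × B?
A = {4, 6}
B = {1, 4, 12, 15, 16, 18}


Set A = {4, 6} has 2 elements.
Set B = {1, 4, 12, 15, 16, 18} has 6 elements.
|A × B| = |A| × |B| = 2 × 6 = 12

12


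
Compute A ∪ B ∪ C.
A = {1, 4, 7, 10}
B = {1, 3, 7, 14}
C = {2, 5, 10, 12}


Set A = {1, 4, 7, 10}
Set B = {1, 3, 7, 14}
Set C = {2, 5, 10, 12}
First, A ∪ B = {1, 3, 4, 7, 10, 14}
Then, (A ∪ B) ∪ C = {1, 2, 3, 4, 5, 7, 10, 12, 14}

{1, 2, 3, 4, 5, 7, 10, 12, 14}


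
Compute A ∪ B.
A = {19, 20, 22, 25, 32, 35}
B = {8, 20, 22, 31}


Set A = {19, 20, 22, 25, 32, 35}
Set B = {8, 20, 22, 31}
A ∪ B includes all elements in either set.
Elements from A: {19, 20, 22, 25, 32, 35}
Elements from B not already included: {8, 31}
A ∪ B = {8, 19, 20, 22, 25, 31, 32, 35}

{8, 19, 20, 22, 25, 31, 32, 35}


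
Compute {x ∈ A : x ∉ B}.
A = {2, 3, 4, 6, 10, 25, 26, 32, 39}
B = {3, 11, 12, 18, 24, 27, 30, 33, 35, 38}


Set A = {2, 3, 4, 6, 10, 25, 26, 32, 39}
Set B = {3, 11, 12, 18, 24, 27, 30, 33, 35, 38}
Check each element of A against B:
2 ∉ B (include), 3 ∈ B, 4 ∉ B (include), 6 ∉ B (include), 10 ∉ B (include), 25 ∉ B (include), 26 ∉ B (include), 32 ∉ B (include), 39 ∉ B (include)
Elements of A not in B: {2, 4, 6, 10, 25, 26, 32, 39}

{2, 4, 6, 10, 25, 26, 32, 39}


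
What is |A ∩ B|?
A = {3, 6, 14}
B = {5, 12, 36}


Set A = {3, 6, 14}
Set B = {5, 12, 36}
A ∩ B = {}
|A ∩ B| = 0

0


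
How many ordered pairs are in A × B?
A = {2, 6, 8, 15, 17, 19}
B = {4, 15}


Set A = {2, 6, 8, 15, 17, 19} has 6 elements.
Set B = {4, 15} has 2 elements.
|A × B| = |A| × |B| = 6 × 2 = 12

12


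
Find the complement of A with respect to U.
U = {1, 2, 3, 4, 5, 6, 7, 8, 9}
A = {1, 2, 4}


Universal set U = {1, 2, 3, 4, 5, 6, 7, 8, 9}
Set A = {1, 2, 4}
A' = U \ A = elements in U but not in A
Checking each element of U:
1 (in A, exclude), 2 (in A, exclude), 3 (not in A, include), 4 (in A, exclude), 5 (not in A, include), 6 (not in A, include), 7 (not in A, include), 8 (not in A, include), 9 (not in A, include)
A' = {3, 5, 6, 7, 8, 9}

{3, 5, 6, 7, 8, 9}


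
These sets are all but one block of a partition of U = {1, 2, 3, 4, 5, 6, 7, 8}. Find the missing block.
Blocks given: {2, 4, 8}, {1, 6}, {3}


U = {1, 2, 3, 4, 5, 6, 7, 8}
Shown blocks: {2, 4, 8}, {1, 6}, {3}
A partition's blocks are pairwise disjoint and cover U, so the missing block = U \ (union of shown blocks).
Union of shown blocks: {1, 2, 3, 4, 6, 8}
Missing block = U \ (union) = {5, 7}

{5, 7}


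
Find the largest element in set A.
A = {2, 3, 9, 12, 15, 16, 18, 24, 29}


Set A = {2, 3, 9, 12, 15, 16, 18, 24, 29}
Elements in ascending order: 2, 3, 9, 12, 15, 16, 18, 24, 29
The largest element is 29.

29


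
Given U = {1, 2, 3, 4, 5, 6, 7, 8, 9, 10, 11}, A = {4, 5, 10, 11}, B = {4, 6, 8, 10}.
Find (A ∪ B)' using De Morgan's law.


U = {1, 2, 3, 4, 5, 6, 7, 8, 9, 10, 11}
A = {4, 5, 10, 11}, B = {4, 6, 8, 10}
A ∪ B = {4, 5, 6, 8, 10, 11}
(A ∪ B)' = U \ (A ∪ B) = {1, 2, 3, 7, 9}
Verification via A' ∩ B': A' = {1, 2, 3, 6, 7, 8, 9}, B' = {1, 2, 3, 5, 7, 9, 11}
A' ∩ B' = {1, 2, 3, 7, 9} ✓

{1, 2, 3, 7, 9}


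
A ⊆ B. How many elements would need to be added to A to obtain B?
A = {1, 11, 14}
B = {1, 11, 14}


Set A = {1, 11, 14}, |A| = 3
Set B = {1, 11, 14}, |B| = 3
Since A ⊆ B: B \ A = {}
|B| - |A| = 3 - 3 = 0

0


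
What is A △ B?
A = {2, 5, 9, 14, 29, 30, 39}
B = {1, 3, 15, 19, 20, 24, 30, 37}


Set A = {2, 5, 9, 14, 29, 30, 39}
Set B = {1, 3, 15, 19, 20, 24, 30, 37}
A △ B = (A \ B) ∪ (B \ A)
Elements in A but not B: {2, 5, 9, 14, 29, 39}
Elements in B but not A: {1, 3, 15, 19, 20, 24, 37}
A △ B = {1, 2, 3, 5, 9, 14, 15, 19, 20, 24, 29, 37, 39}

{1, 2, 3, 5, 9, 14, 15, 19, 20, 24, 29, 37, 39}


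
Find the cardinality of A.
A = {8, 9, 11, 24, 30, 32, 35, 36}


Set A = {8, 9, 11, 24, 30, 32, 35, 36}
Listing elements: 8, 9, 11, 24, 30, 32, 35, 36
Counting: 8 elements
|A| = 8

8


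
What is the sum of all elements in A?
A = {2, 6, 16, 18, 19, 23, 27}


Set A = {2, 6, 16, 18, 19, 23, 27}
Sum = 2 + 6 + 16 + 18 + 19 + 23 + 27 = 111

111


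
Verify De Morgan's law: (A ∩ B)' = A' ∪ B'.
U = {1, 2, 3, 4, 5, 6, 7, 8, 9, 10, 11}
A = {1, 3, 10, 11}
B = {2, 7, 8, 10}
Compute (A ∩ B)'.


U = {1, 2, 3, 4, 5, 6, 7, 8, 9, 10, 11}
A = {1, 3, 10, 11}, B = {2, 7, 8, 10}
A ∩ B = {10}
(A ∩ B)' = U \ (A ∩ B) = {1, 2, 3, 4, 5, 6, 7, 8, 9, 11}
Verification via A' ∪ B': A' = {2, 4, 5, 6, 7, 8, 9}, B' = {1, 3, 4, 5, 6, 9, 11}
A' ∪ B' = {1, 2, 3, 4, 5, 6, 7, 8, 9, 11} ✓

{1, 2, 3, 4, 5, 6, 7, 8, 9, 11}


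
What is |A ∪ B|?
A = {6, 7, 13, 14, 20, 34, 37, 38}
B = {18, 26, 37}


Set A = {6, 7, 13, 14, 20, 34, 37, 38}, |A| = 8
Set B = {18, 26, 37}, |B| = 3
A ∩ B = {37}, |A ∩ B| = 1
|A ∪ B| = |A| + |B| - |A ∩ B| = 8 + 3 - 1 = 10

10


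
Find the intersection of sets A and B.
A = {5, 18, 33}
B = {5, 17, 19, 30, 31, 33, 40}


Set A = {5, 18, 33}
Set B = {5, 17, 19, 30, 31, 33, 40}
A ∩ B includes only elements in both sets.
Check each element of A against B:
5 ✓, 18 ✗, 33 ✓
A ∩ B = {5, 33}

{5, 33}


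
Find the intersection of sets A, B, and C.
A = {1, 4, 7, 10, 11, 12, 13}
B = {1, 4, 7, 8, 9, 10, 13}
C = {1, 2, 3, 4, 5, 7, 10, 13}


Set A = {1, 4, 7, 10, 11, 12, 13}
Set B = {1, 4, 7, 8, 9, 10, 13}
Set C = {1, 2, 3, 4, 5, 7, 10, 13}
First, A ∩ B = {1, 4, 7, 10, 13}
Then, (A ∩ B) ∩ C = {1, 4, 7, 10, 13}

{1, 4, 7, 10, 13}


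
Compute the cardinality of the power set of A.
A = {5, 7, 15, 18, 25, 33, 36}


Set A = {5, 7, 15, 18, 25, 33, 36}
|A| = 7
The power set P(A) contains all subsets of A.
|P(A)| = 2^|A| = 2^7 = 128

128


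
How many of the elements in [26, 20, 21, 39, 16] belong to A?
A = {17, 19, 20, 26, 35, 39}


Set A = {17, 19, 20, 26, 35, 39}
Candidates: [26, 20, 21, 39, 16]
Check each candidate:
26 ∈ A, 20 ∈ A, 21 ∉ A, 39 ∈ A, 16 ∉ A
Count of candidates in A: 3

3


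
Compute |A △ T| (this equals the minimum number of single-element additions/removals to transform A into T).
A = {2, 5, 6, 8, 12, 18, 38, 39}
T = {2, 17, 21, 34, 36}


Set A = {2, 5, 6, 8, 12, 18, 38, 39}
Set T = {2, 17, 21, 34, 36}
Elements to remove from A (in A, not in T): {5, 6, 8, 12, 18, 38, 39} → 7 removals
Elements to add to A (in T, not in A): {17, 21, 34, 36} → 4 additions
Total edits = 7 + 4 = 11

11


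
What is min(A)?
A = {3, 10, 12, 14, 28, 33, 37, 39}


Set A = {3, 10, 12, 14, 28, 33, 37, 39}
Elements in ascending order: 3, 10, 12, 14, 28, 33, 37, 39
The smallest element is 3.

3


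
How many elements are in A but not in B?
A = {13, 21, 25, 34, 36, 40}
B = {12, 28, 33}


Set A = {13, 21, 25, 34, 36, 40}
Set B = {12, 28, 33}
A \ B = {13, 21, 25, 34, 36, 40}
|A \ B| = 6

6


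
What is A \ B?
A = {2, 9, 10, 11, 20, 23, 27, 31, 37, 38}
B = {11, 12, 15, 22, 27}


Set A = {2, 9, 10, 11, 20, 23, 27, 31, 37, 38}
Set B = {11, 12, 15, 22, 27}
A \ B includes elements in A that are not in B.
Check each element of A:
2 (not in B, keep), 9 (not in B, keep), 10 (not in B, keep), 11 (in B, remove), 20 (not in B, keep), 23 (not in B, keep), 27 (in B, remove), 31 (not in B, keep), 37 (not in B, keep), 38 (not in B, keep)
A \ B = {2, 9, 10, 20, 23, 31, 37, 38}

{2, 9, 10, 20, 23, 31, 37, 38}


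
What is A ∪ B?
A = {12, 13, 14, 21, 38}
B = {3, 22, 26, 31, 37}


Set A = {12, 13, 14, 21, 38}
Set B = {3, 22, 26, 31, 37}
A ∪ B includes all elements in either set.
Elements from A: {12, 13, 14, 21, 38}
Elements from B not already included: {3, 22, 26, 31, 37}
A ∪ B = {3, 12, 13, 14, 21, 22, 26, 31, 37, 38}

{3, 12, 13, 14, 21, 22, 26, 31, 37, 38}


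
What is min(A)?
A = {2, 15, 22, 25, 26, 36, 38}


Set A = {2, 15, 22, 25, 26, 36, 38}
Elements in ascending order: 2, 15, 22, 25, 26, 36, 38
The smallest element is 2.

2


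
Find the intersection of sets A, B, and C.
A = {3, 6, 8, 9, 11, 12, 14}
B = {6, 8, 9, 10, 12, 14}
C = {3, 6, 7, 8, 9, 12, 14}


Set A = {3, 6, 8, 9, 11, 12, 14}
Set B = {6, 8, 9, 10, 12, 14}
Set C = {3, 6, 7, 8, 9, 12, 14}
First, A ∩ B = {6, 8, 9, 12, 14}
Then, (A ∩ B) ∩ C = {6, 8, 9, 12, 14}

{6, 8, 9, 12, 14}


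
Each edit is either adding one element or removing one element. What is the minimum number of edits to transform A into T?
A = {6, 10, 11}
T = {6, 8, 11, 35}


Set A = {6, 10, 11}
Set T = {6, 8, 11, 35}
Elements to remove from A (in A, not in T): {10} → 1 removals
Elements to add to A (in T, not in A): {8, 35} → 2 additions
Total edits = 1 + 2 = 3

3


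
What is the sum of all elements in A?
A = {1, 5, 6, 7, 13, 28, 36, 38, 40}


Set A = {1, 5, 6, 7, 13, 28, 36, 38, 40}
Sum = 1 + 5 + 6 + 7 + 13 + 28 + 36 + 38 + 40 = 174

174


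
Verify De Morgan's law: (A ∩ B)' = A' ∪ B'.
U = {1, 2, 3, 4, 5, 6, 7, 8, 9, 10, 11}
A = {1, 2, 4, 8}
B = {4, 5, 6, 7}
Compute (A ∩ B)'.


U = {1, 2, 3, 4, 5, 6, 7, 8, 9, 10, 11}
A = {1, 2, 4, 8}, B = {4, 5, 6, 7}
A ∩ B = {4}
(A ∩ B)' = U \ (A ∩ B) = {1, 2, 3, 5, 6, 7, 8, 9, 10, 11}
Verification via A' ∪ B': A' = {3, 5, 6, 7, 9, 10, 11}, B' = {1, 2, 3, 8, 9, 10, 11}
A' ∪ B' = {1, 2, 3, 5, 6, 7, 8, 9, 10, 11} ✓

{1, 2, 3, 5, 6, 7, 8, 9, 10, 11}


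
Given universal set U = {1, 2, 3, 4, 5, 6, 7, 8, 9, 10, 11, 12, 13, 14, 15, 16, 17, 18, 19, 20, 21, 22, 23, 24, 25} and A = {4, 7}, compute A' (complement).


Universal set U = {1, 2, 3, 4, 5, 6, 7, 8, 9, 10, 11, 12, 13, 14, 15, 16, 17, 18, 19, 20, 21, 22, 23, 24, 25}
Set A = {4, 7}
A' = U \ A = elements in U but not in A
Checking each element of U:
1 (not in A, include), 2 (not in A, include), 3 (not in A, include), 4 (in A, exclude), 5 (not in A, include), 6 (not in A, include), 7 (in A, exclude), 8 (not in A, include), 9 (not in A, include), 10 (not in A, include), 11 (not in A, include), 12 (not in A, include), 13 (not in A, include), 14 (not in A, include), 15 (not in A, include), 16 (not in A, include), 17 (not in A, include), 18 (not in A, include), 19 (not in A, include), 20 (not in A, include), 21 (not in A, include), 22 (not in A, include), 23 (not in A, include), 24 (not in A, include), 25 (not in A, include)
A' = {1, 2, 3, 5, 6, 8, 9, 10, 11, 12, 13, 14, 15, 16, 17, 18, 19, 20, 21, 22, 23, 24, 25}

{1, 2, 3, 5, 6, 8, 9, 10, 11, 12, 13, 14, 15, 16, 17, 18, 19, 20, 21, 22, 23, 24, 25}


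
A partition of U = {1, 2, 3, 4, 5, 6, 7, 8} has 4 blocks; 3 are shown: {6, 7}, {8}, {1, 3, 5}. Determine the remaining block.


U = {1, 2, 3, 4, 5, 6, 7, 8}
Shown blocks: {6, 7}, {8}, {1, 3, 5}
A partition's blocks are pairwise disjoint and cover U, so the missing block = U \ (union of shown blocks).
Union of shown blocks: {1, 3, 5, 6, 7, 8}
Missing block = U \ (union) = {2, 4}

{2, 4}


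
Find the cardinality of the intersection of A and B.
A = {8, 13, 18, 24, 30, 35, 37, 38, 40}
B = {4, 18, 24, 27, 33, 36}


Set A = {8, 13, 18, 24, 30, 35, 37, 38, 40}
Set B = {4, 18, 24, 27, 33, 36}
A ∩ B = {18, 24}
|A ∩ B| = 2

2


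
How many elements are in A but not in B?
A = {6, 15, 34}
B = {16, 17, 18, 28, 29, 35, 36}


Set A = {6, 15, 34}
Set B = {16, 17, 18, 28, 29, 35, 36}
A \ B = {6, 15, 34}
|A \ B| = 3

3


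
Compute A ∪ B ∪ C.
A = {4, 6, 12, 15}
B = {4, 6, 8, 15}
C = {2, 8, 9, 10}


Set A = {4, 6, 12, 15}
Set B = {4, 6, 8, 15}
Set C = {2, 8, 9, 10}
First, A ∪ B = {4, 6, 8, 12, 15}
Then, (A ∪ B) ∪ C = {2, 4, 6, 8, 9, 10, 12, 15}

{2, 4, 6, 8, 9, 10, 12, 15}


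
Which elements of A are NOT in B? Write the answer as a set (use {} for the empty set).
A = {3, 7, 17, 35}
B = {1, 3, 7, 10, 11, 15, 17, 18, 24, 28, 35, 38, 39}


Set A = {3, 7, 17, 35}
Set B = {1, 3, 7, 10, 11, 15, 17, 18, 24, 28, 35, 38, 39}
Check each element of A against B:
3 ∈ B, 7 ∈ B, 17 ∈ B, 35 ∈ B
Elements of A not in B: {}

{}


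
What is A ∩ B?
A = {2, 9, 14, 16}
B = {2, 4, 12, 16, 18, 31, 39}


Set A = {2, 9, 14, 16}
Set B = {2, 4, 12, 16, 18, 31, 39}
A ∩ B includes only elements in both sets.
Check each element of A against B:
2 ✓, 9 ✗, 14 ✗, 16 ✓
A ∩ B = {2, 16}

{2, 16}


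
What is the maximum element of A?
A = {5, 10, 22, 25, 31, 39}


Set A = {5, 10, 22, 25, 31, 39}
Elements in ascending order: 5, 10, 22, 25, 31, 39
The largest element is 39.

39


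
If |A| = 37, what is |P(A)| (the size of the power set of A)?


The set has 37 elements.
The power set contains all possible subsets.
|P(A)| = 2^|A| = 2^37 = 137438953472

137438953472


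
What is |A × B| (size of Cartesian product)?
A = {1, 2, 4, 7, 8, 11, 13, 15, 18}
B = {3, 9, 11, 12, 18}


Set A = {1, 2, 4, 7, 8, 11, 13, 15, 18} has 9 elements.
Set B = {3, 9, 11, 12, 18} has 5 elements.
|A × B| = |A| × |B| = 9 × 5 = 45

45
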